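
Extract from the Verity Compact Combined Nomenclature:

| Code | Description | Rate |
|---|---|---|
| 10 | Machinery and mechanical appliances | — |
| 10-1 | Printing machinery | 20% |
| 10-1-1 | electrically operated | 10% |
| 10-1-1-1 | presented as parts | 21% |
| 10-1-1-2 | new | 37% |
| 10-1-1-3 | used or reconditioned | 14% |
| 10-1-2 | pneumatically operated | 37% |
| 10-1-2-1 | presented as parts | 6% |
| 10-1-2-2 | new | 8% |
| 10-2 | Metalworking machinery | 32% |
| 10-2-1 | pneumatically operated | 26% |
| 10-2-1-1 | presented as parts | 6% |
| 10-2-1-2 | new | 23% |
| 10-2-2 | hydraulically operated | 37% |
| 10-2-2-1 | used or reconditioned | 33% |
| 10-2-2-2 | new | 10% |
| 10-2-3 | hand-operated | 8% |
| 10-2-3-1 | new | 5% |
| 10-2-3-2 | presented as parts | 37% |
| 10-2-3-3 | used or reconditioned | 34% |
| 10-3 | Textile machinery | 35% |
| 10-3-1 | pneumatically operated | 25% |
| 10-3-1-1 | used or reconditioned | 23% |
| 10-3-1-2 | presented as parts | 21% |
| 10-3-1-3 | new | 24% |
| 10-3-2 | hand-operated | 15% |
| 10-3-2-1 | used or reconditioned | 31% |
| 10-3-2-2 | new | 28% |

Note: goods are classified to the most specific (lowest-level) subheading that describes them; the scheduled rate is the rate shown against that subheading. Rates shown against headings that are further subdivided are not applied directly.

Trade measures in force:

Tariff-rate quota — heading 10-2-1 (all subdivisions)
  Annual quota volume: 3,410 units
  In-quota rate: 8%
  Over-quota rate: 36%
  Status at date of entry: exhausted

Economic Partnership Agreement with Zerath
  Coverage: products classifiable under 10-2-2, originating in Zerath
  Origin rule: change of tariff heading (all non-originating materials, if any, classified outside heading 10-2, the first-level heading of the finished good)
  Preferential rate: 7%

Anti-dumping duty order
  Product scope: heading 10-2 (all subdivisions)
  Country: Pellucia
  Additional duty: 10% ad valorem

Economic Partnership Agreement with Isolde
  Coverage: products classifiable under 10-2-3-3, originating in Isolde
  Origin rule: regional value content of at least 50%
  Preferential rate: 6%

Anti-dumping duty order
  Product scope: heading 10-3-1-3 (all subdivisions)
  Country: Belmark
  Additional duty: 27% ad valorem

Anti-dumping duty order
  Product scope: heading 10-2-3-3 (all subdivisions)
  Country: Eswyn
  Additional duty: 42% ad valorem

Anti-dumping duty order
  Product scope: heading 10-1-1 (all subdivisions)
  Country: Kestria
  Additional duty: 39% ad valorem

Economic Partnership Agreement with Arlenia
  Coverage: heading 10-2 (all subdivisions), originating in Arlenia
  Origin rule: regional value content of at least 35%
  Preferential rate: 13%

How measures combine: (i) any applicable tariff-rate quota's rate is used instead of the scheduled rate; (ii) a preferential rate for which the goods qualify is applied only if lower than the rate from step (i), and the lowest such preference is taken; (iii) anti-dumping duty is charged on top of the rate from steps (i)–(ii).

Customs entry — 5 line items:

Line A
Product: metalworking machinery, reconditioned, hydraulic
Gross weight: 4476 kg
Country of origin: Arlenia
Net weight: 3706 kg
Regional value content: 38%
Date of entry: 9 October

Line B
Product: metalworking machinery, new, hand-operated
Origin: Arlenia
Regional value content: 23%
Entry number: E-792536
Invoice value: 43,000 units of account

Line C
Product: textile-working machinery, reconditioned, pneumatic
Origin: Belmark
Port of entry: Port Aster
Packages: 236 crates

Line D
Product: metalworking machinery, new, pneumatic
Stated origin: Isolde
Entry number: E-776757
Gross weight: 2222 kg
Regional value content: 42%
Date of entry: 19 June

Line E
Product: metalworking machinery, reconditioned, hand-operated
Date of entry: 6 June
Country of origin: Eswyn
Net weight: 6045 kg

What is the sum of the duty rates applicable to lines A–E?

153%

Line A: metalworking → 10-2; hydraulic → 10-2-2; reconditioned → 10-2-2-1. Scheduled 33%. Arlenia agreement on 10-2: RVC ≥ 35% → 13% available; preferential 13%. → 13%.
Line B: metalworking → 10-2; hand-operated → 10-2-3; new → 10-2-3-1. Scheduled 5%. Arlenia agreement on 10-2: RVC < 35%. → 5%.
Line C: textile-working → 10-3; pneumatic → 10-3-1; reconditioned → 10-3-1-1. Scheduled 23%. No special measure applies. → 23%.
Line D: metalworking → 10-2; pneumatic → 10-2-1; new → 10-2-1-2. Scheduled 23%. quota on 10-2-1 exhausted → over-quota 36%; Isolde agreement on 10-2-3-3: 10-2-1-2 not covered. → 36%.
Line E: metalworking → 10-2; hand-operated → 10-2-3; reconditioned → 10-2-3-3. Scheduled 34%. anti-dumping (Eswyn, 10-2-3-3): +42%; total 34% + 42% = 76%. → 76%.
Sum: 13% + 5% + 23% + 36% + 76% = 153%.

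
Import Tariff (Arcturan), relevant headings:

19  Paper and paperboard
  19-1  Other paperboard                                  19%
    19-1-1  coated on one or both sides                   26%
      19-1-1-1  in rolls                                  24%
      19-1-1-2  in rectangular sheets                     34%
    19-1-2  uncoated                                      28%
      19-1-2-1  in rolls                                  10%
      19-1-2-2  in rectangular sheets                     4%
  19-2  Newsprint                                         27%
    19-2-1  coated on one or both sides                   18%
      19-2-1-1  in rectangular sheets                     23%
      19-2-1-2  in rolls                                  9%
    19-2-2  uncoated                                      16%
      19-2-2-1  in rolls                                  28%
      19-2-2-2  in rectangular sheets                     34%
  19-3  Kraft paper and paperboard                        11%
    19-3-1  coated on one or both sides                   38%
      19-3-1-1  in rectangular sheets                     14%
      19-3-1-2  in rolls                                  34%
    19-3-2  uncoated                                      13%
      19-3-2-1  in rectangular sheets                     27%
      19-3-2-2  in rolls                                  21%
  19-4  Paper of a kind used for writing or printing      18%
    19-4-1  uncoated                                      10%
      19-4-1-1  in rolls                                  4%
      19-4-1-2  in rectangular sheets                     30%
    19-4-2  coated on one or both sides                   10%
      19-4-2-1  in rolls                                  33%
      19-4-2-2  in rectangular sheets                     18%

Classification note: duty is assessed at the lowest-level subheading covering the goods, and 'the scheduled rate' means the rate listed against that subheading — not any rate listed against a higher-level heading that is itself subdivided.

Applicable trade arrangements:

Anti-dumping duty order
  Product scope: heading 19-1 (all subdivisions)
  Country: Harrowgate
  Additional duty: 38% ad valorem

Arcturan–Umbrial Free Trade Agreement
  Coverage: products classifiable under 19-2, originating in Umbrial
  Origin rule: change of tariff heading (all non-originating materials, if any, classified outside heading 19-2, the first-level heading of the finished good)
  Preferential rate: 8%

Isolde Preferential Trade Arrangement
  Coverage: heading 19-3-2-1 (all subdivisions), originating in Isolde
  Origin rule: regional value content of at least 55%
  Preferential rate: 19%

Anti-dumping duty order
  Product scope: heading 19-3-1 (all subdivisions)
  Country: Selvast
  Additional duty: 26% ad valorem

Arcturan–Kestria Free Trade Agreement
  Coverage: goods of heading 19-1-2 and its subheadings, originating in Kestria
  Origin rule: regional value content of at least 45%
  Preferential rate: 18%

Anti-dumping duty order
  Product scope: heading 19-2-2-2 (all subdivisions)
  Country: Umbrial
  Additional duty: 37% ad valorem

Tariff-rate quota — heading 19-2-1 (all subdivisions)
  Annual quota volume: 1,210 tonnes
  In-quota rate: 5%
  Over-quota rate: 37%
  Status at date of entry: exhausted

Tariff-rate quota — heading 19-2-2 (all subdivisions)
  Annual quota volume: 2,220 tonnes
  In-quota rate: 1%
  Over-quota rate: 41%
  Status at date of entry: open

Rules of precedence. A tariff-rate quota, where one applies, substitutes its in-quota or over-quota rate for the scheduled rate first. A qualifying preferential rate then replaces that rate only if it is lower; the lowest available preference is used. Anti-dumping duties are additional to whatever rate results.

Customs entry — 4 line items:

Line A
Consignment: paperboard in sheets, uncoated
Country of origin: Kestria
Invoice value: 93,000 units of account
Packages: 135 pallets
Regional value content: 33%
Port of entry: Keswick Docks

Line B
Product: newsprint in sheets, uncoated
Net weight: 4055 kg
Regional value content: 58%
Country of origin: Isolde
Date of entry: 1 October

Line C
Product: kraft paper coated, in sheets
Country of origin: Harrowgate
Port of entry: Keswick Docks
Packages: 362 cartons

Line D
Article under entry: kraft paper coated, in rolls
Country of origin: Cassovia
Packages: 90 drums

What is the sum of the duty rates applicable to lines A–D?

Line A: paperboard → 19-1; uncoated → 19-1-2; in sheets → 19-1-2-2. Scheduled 4%. Kestria agreement on 19-1-2: RVC < 45%. → 4%.
Line B: newsprint → 19-2; uncoated → 19-2-2; in sheets → 19-2-2-2. Scheduled 34%. quota on 19-2-2 open → in-quota 1%; Isolde agreement on 19-3-2-1: 19-2-2-2 not covered. → 1%.
Line C: kraft paper → 19-3; coated → 19-3-1; in sheets → 19-3-1-1. Scheduled 14%. No special measure applies. → 14%.
Line D: kraft paper → 19-3; coated → 19-3-1; in rolls → 19-3-1-2. Scheduled 34%. No special measure applies. → 34%.
Sum: 4% + 1% + 14% + 34% = 53%.

53%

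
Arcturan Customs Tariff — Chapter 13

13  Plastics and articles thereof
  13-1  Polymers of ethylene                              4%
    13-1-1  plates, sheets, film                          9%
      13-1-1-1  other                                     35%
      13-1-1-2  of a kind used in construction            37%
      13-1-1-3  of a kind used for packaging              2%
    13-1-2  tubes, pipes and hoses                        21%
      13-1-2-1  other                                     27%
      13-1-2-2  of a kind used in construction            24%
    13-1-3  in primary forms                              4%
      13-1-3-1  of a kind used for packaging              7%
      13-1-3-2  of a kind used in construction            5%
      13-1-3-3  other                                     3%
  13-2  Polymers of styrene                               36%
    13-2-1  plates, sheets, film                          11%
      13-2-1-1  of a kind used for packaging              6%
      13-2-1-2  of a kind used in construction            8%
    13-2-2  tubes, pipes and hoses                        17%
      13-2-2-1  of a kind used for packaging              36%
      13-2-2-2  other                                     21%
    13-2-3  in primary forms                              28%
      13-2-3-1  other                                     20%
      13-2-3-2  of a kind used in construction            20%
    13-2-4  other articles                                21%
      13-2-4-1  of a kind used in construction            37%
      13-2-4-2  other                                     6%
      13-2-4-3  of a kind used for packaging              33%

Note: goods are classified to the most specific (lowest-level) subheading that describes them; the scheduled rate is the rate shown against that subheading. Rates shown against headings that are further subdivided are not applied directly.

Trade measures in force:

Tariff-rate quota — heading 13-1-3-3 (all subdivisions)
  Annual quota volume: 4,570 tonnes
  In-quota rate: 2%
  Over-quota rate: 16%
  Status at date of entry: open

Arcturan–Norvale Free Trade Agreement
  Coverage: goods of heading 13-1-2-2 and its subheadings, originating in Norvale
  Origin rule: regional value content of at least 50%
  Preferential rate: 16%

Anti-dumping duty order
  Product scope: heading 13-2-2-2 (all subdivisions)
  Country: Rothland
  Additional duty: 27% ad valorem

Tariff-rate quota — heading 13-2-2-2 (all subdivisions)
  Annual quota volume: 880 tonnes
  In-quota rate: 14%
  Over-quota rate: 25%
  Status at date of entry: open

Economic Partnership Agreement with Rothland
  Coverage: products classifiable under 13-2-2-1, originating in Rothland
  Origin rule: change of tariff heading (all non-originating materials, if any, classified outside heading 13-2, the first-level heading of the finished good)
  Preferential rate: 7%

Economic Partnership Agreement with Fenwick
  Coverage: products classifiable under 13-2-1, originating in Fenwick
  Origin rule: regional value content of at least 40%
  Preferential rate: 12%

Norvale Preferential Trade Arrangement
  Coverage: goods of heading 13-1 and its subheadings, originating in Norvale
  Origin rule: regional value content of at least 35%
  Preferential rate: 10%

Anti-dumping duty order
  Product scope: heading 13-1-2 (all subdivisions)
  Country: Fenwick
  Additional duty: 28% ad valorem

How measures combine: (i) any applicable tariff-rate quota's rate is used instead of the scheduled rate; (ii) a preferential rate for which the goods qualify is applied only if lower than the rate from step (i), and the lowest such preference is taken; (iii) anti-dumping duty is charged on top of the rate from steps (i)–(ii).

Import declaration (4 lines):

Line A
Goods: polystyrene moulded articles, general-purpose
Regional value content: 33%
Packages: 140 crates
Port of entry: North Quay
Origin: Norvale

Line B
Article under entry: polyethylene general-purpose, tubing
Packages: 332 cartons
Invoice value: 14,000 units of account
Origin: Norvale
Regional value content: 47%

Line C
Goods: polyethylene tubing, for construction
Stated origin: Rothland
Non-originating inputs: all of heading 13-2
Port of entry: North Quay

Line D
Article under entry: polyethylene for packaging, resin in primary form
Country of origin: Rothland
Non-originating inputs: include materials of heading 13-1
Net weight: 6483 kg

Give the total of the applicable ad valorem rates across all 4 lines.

Line A: polystyrene → 13-2; moulded articles → 13-2-4; general-purpose → 13-2-4-2. Scheduled 6%. Norvale agreement on 13-1-2-2: 13-2-4-2 not covered; Norvale agreement on 13-1: 13-2-4-2 not covered. → 6%.
Line B: polyethylene → 13-1; tubing → 13-1-2; general-purpose → 13-1-2-1. Scheduled 27%. Norvale agreement on 13-1-2-2: 13-1-2-1 not covered; Norvale agreement on 13-1: RVC ≥ 35% → 10% available; preferential 10%. → 10%.
Line C: polyethylene → 13-1; tubing → 13-1-2; for construction → 13-1-2-2. Scheduled 24%. Rothland agreement on 13-2-2-1: 13-1-2-2 not covered. → 24%.
Line D: polyethylene → 13-1; resin in primary form → 13-1-3; for packaging → 13-1-3-1. Scheduled 7%. Rothland agreement on 13-2-2-1: 13-1-3-1 not covered. → 7%.
Sum: 6% + 10% + 24% + 7% = 47%.

47%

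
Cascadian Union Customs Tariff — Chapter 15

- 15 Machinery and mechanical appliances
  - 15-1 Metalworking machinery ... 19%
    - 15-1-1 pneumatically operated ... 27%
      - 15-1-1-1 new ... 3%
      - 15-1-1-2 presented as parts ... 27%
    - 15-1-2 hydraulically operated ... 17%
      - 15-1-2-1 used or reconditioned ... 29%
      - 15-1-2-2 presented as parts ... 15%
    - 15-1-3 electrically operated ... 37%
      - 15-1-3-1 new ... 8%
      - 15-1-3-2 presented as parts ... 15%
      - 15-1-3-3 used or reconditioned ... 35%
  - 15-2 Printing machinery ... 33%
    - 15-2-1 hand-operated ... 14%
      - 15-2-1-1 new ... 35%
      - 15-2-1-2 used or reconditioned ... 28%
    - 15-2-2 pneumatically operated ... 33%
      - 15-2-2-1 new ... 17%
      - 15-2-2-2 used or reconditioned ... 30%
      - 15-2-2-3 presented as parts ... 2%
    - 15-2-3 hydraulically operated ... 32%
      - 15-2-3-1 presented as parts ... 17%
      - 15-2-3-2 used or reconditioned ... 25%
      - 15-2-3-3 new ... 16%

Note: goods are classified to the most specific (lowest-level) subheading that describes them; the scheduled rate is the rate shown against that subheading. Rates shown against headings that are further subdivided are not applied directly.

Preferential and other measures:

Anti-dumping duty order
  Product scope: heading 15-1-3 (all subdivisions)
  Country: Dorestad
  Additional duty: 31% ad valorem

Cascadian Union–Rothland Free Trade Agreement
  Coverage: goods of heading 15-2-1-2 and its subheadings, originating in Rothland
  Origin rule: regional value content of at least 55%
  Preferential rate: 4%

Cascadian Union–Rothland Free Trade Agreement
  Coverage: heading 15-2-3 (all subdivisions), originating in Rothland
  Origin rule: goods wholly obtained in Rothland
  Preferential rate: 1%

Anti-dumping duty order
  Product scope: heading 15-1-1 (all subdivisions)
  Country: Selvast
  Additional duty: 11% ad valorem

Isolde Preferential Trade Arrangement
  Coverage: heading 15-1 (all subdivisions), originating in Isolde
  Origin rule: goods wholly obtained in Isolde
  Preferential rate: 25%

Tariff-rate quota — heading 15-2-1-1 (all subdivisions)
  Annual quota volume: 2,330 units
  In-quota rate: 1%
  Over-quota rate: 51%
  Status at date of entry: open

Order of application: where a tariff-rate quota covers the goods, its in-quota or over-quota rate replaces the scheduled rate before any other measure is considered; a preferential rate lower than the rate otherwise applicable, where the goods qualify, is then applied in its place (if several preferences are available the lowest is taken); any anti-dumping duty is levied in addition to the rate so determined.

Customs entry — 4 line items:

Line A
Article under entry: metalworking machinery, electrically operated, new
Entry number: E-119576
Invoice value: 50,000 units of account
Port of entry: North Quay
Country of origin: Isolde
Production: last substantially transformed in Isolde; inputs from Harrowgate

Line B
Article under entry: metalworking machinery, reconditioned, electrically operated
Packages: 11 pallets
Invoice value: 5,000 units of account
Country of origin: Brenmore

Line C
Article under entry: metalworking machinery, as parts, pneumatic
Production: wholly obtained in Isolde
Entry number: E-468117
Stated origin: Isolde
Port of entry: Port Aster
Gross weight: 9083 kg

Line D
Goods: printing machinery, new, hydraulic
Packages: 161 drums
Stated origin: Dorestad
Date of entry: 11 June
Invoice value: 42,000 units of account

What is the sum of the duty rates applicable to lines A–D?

84%

Line A: metalworking → 15-1; electrically operated → 15-1-3; new → 15-1-3-1. Scheduled 8%. Isolde agreement on 15-1: not wholly obtained. → 8%.
Line B: metalworking → 15-1; electrically operated → 15-1-3; reconditioned → 15-1-3-3. Scheduled 35%. No special measure applies. → 35%.
Line C: metalworking → 15-1; pneumatic → 15-1-1; as parts → 15-1-1-2. Scheduled 27%. Isolde agreement on 15-1: wholly obtained → 25% available; preferential 25%. → 25%.
Line D: printing → 15-2; hydraulic → 15-2-3; new → 15-2-3-3. Scheduled 16%. No special measure applies. → 16%.
Sum: 8% + 35% + 25% + 16% = 84%.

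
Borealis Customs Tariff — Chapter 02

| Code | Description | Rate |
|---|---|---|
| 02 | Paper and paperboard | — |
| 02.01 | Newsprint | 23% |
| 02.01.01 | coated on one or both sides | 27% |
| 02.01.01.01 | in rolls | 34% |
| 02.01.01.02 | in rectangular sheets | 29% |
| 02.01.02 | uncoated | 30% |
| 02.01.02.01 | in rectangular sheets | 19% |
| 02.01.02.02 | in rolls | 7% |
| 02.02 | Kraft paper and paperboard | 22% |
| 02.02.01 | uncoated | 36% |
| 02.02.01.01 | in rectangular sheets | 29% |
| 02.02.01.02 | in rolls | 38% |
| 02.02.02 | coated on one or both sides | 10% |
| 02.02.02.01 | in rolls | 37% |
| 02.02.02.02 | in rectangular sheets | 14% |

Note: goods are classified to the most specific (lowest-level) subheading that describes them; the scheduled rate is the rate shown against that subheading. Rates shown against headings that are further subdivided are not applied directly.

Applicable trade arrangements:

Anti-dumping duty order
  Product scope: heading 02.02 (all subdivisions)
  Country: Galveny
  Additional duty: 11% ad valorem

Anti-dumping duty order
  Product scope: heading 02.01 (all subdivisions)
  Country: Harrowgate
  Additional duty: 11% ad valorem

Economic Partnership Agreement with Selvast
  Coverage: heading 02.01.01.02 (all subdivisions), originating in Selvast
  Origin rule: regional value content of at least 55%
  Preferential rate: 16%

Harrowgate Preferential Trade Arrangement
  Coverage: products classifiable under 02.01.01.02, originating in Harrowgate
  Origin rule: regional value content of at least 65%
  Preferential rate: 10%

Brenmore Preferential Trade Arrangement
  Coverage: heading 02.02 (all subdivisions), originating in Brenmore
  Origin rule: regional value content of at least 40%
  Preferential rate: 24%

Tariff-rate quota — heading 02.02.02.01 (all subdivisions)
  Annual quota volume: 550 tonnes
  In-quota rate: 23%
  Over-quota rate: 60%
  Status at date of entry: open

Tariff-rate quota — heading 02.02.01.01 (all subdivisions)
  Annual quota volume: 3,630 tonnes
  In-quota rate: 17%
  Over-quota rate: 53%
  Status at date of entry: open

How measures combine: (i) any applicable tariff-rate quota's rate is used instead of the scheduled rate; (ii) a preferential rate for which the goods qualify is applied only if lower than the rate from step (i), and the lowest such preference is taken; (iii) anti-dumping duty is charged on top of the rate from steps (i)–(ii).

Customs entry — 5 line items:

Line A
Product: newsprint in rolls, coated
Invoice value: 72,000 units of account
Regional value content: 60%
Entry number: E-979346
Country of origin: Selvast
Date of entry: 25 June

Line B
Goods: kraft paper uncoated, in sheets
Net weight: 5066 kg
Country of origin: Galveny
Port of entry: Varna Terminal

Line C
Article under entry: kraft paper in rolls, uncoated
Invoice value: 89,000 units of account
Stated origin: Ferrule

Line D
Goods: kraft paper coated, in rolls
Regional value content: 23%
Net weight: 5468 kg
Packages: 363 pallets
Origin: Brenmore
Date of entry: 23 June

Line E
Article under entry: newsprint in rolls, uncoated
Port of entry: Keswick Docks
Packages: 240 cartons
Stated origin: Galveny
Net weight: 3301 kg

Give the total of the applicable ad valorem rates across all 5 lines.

130%

Line A: newsprint → 02.01; coated → 02.01.01; in rolls → 02.01.01.01. Scheduled 34%. Selvast agreement on 02.01.01.02: 02.01.01.01 not covered. → 34%.
Line B: kraft paper → 02.02; uncoated → 02.02.01; in sheets → 02.02.01.01. Scheduled 29%. quota on 02.02.01.01 open → in-quota 17%; anti-dumping (Galveny, 02.02): +11%; total 17% + 11% = 28%. → 28%.
Line C: kraft paper → 02.02; uncoated → 02.02.01; in rolls → 02.02.01.02. Scheduled 38%. No special measure applies. → 38%.
Line D: kraft paper → 02.02; coated → 02.02.02; in rolls → 02.02.02.01. Scheduled 37%. quota on 02.02.02.01 open → in-quota 23%; Brenmore agreement on 02.02: RVC < 40%. → 23%.
Line E: newsprint → 02.01; uncoated → 02.01.02; in rolls → 02.01.02.02. Scheduled 7%. No special measure applies. → 7%.
Sum: 34% + 28% + 38% + 23% + 7% = 130%.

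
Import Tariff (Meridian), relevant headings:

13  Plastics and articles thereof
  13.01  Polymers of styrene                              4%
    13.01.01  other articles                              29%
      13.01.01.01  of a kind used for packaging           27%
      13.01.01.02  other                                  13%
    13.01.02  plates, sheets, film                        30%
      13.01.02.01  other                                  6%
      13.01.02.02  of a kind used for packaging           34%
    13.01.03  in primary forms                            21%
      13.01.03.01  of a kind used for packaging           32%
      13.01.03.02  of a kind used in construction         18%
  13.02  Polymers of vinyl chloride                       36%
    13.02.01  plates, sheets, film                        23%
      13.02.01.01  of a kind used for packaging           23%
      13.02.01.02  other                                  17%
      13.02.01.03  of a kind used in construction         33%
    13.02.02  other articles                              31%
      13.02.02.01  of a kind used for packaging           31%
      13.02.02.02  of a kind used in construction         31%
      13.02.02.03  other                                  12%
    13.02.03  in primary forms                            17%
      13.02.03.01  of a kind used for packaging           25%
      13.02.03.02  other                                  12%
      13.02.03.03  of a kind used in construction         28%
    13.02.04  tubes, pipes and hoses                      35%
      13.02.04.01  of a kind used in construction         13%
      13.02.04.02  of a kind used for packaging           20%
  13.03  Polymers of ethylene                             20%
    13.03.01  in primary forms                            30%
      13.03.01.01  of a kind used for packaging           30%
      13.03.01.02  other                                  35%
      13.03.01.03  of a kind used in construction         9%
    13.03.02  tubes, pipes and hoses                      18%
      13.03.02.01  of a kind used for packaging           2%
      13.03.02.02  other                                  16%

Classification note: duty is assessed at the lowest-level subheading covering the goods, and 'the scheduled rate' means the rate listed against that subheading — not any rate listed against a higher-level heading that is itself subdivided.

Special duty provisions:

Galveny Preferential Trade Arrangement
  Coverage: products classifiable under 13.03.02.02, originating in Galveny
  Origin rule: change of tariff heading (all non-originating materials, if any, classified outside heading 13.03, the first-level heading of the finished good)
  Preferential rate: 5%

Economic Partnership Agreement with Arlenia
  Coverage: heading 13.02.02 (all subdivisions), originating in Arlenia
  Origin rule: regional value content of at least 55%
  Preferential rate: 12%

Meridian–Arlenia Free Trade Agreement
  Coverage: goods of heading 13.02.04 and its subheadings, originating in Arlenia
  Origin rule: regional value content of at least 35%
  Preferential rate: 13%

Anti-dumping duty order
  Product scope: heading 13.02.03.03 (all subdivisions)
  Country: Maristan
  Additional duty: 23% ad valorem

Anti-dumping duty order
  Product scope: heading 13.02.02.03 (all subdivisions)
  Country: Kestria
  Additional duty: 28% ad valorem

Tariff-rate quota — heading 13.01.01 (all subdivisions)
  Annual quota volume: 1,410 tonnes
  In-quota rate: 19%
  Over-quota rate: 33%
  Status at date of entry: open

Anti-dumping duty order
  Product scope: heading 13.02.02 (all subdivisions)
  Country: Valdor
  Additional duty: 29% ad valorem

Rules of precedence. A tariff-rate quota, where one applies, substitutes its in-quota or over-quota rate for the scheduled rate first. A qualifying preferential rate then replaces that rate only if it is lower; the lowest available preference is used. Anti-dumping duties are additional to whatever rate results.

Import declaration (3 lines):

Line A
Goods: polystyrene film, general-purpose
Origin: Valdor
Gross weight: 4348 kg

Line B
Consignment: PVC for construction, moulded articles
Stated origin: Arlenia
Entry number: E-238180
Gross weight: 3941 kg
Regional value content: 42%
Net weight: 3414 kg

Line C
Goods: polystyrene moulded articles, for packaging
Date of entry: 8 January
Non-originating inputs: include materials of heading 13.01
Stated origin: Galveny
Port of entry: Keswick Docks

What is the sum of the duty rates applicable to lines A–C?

Line A: polystyrene → 13.01; film → 13.01.02; general-purpose → 13.01.02.01. Scheduled 6%. No special measure applies. → 6%.
Line B: PVC → 13.02; moulded articles → 13.02.02; for construction → 13.02.02.02. Scheduled 31%. Arlenia agreement on 13.02.02: RVC < 55%; Arlenia agreement on 13.02.04: 13.02.02.02 not covered. → 31%.
Line C: polystyrene → 13.01; moulded articles → 13.01.01; for packaging → 13.01.01.01. Scheduled 27%. quota on 13.01.01 open → in-quota 19%; Galveny agreement on 13.03.02.02: 13.01.01.01 not covered. → 19%.
Sum: 6% + 31% + 19% = 56%.

56%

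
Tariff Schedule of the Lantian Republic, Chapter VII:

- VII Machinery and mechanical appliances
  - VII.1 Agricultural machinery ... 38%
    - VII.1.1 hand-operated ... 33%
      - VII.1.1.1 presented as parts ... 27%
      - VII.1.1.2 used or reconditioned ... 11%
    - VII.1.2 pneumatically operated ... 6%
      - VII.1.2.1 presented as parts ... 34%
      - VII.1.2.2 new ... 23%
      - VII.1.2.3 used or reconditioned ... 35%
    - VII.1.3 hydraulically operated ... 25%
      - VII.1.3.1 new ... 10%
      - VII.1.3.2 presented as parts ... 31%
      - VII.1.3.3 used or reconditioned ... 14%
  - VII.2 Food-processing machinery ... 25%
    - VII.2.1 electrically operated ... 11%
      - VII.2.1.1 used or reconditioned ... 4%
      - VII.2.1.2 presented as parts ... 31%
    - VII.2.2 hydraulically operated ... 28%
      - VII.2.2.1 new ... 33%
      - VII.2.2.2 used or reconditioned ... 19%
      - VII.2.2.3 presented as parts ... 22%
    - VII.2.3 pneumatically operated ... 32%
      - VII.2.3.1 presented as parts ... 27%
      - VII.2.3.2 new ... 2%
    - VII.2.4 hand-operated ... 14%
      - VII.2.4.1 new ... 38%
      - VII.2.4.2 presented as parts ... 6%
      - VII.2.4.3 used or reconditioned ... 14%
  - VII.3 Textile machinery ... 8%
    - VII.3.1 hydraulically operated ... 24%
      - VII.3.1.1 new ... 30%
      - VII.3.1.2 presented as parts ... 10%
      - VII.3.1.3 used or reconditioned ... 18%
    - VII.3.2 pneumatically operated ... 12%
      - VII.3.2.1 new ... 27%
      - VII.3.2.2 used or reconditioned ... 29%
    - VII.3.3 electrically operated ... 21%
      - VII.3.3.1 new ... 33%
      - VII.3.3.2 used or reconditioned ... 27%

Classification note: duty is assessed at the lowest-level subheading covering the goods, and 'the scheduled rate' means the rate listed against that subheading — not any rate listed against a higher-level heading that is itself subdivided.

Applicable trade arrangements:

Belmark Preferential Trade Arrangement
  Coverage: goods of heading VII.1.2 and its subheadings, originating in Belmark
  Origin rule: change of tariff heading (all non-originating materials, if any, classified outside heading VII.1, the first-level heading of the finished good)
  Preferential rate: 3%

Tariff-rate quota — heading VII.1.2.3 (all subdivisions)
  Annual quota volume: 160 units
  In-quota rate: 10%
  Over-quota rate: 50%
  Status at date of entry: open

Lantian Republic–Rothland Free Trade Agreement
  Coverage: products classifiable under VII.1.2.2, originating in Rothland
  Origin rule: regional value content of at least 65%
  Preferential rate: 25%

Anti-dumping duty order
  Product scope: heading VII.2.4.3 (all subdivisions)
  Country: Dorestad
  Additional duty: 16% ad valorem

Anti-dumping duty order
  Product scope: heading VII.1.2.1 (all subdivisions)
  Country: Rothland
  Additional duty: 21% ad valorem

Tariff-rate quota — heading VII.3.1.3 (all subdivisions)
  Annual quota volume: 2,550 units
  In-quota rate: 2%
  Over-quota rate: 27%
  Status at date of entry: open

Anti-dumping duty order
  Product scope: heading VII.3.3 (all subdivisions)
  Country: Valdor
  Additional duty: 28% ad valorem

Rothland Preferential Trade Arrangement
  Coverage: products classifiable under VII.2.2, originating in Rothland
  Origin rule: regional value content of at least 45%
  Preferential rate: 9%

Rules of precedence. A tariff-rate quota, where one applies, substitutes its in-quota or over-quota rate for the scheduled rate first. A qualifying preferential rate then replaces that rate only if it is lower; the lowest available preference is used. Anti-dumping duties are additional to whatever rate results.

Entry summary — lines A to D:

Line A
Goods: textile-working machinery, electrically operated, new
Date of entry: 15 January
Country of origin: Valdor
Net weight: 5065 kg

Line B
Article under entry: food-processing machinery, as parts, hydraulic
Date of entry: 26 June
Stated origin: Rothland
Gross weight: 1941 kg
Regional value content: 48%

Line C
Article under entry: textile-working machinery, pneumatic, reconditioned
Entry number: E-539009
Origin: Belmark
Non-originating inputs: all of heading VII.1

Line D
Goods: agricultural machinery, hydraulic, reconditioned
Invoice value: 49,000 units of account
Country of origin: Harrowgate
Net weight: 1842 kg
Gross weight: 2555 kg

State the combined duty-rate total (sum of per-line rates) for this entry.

113%

Line A: textile-working → VII.3; electrically operated → VII.3.3; new → VII.3.3.1. Scheduled 33%. anti-dumping (Valdor, VII.3.3): +28%; total 33% + 28% = 61%. → 61%.
Line B: food-processing → VII.2; hydraulic → VII.2.2; as parts → VII.2.2.3. Scheduled 22%. Rothland agreement on VII.1.2.2: VII.2.2.3 not covered; Rothland agreement on VII.2.2: RVC ≥ 45% → 9% available; preferential 9%. → 9%.
Line C: textile-working → VII.3; pneumatic → VII.3.2; reconditioned → VII.3.2.2. Scheduled 29%. Belmark agreement on VII.1.2: VII.3.2.2 not covered. → 29%.
Line D: agricultural → VII.1; hydraulic → VII.1.3; reconditioned → VII.1.3.3. Scheduled 14%. No special measure applies. → 14%.
Sum: 61% + 9% + 29% + 14% = 113%.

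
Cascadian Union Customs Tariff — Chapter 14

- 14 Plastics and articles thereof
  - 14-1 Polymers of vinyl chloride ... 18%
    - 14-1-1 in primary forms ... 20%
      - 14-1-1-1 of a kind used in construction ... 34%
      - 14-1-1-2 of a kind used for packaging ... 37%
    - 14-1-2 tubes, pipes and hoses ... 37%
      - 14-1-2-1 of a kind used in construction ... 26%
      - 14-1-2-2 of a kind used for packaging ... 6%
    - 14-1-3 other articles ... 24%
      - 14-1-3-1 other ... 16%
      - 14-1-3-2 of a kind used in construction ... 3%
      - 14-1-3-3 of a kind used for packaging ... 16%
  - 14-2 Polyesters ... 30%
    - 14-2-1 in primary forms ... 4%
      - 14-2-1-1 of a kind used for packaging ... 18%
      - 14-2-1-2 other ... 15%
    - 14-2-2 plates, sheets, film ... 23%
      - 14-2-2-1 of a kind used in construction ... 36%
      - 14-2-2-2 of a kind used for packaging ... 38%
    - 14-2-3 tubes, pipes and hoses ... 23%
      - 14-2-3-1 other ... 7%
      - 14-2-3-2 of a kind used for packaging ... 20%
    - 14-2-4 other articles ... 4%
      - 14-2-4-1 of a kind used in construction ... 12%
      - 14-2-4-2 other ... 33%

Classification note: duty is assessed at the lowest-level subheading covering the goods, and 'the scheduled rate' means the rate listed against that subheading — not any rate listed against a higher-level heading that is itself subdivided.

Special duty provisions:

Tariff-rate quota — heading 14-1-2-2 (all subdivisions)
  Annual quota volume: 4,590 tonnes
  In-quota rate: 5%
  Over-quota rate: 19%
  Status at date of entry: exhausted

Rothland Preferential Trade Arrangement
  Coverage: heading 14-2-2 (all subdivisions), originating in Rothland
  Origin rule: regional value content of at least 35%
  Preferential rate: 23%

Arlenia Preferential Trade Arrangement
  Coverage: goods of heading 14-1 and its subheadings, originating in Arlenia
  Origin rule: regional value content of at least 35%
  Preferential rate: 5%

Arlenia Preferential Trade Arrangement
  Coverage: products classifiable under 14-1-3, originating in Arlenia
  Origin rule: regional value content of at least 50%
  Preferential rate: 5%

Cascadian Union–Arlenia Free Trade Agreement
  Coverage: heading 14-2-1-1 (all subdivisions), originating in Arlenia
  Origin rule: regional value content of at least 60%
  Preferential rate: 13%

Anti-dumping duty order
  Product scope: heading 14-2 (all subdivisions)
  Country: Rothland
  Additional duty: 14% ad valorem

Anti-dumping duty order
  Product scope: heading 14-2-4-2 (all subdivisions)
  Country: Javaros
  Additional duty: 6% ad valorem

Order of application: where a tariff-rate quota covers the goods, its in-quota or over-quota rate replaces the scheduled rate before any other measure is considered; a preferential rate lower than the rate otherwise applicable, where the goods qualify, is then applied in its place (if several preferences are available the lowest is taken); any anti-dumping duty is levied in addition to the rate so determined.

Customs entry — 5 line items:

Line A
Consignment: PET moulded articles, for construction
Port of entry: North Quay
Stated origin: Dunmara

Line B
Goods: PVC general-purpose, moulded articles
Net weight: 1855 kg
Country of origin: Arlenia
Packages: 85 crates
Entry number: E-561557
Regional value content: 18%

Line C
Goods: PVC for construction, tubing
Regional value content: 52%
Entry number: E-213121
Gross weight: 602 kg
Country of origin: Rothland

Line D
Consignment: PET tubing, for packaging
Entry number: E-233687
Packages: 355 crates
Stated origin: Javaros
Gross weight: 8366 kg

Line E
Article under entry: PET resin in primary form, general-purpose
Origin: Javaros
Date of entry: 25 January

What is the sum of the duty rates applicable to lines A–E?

89%

Line A: PET → 14-2; moulded articles → 14-2-4; for construction → 14-2-4-1. Scheduled 12%. No special measure applies. → 12%.
Line B: PVC → 14-1; moulded articles → 14-1-3; general-purpose → 14-1-3-1. Scheduled 16%. Arlenia agreement on 14-1: RVC < 35%; Arlenia agreement on 14-1-3: RVC < 50%; Arlenia agreement on 14-2-1-1: 14-1-3-1 not covered. → 16%.
Line C: PVC → 14-1; tubing → 14-1-2; for construction → 14-1-2-1. Scheduled 26%. Rothland agreement on 14-2-2: 14-1-2-1 not covered. → 26%.
Line D: PET → 14-2; tubing → 14-2-3; for packaging → 14-2-3-2. Scheduled 20%. No special measure applies. → 20%.
Line E: PET → 14-2; resin in primary form → 14-2-1; general-purpose → 14-2-1-2. Scheduled 15%. No special measure applies. → 15%.
Sum: 12% + 16% + 26% + 20% + 15% = 89%.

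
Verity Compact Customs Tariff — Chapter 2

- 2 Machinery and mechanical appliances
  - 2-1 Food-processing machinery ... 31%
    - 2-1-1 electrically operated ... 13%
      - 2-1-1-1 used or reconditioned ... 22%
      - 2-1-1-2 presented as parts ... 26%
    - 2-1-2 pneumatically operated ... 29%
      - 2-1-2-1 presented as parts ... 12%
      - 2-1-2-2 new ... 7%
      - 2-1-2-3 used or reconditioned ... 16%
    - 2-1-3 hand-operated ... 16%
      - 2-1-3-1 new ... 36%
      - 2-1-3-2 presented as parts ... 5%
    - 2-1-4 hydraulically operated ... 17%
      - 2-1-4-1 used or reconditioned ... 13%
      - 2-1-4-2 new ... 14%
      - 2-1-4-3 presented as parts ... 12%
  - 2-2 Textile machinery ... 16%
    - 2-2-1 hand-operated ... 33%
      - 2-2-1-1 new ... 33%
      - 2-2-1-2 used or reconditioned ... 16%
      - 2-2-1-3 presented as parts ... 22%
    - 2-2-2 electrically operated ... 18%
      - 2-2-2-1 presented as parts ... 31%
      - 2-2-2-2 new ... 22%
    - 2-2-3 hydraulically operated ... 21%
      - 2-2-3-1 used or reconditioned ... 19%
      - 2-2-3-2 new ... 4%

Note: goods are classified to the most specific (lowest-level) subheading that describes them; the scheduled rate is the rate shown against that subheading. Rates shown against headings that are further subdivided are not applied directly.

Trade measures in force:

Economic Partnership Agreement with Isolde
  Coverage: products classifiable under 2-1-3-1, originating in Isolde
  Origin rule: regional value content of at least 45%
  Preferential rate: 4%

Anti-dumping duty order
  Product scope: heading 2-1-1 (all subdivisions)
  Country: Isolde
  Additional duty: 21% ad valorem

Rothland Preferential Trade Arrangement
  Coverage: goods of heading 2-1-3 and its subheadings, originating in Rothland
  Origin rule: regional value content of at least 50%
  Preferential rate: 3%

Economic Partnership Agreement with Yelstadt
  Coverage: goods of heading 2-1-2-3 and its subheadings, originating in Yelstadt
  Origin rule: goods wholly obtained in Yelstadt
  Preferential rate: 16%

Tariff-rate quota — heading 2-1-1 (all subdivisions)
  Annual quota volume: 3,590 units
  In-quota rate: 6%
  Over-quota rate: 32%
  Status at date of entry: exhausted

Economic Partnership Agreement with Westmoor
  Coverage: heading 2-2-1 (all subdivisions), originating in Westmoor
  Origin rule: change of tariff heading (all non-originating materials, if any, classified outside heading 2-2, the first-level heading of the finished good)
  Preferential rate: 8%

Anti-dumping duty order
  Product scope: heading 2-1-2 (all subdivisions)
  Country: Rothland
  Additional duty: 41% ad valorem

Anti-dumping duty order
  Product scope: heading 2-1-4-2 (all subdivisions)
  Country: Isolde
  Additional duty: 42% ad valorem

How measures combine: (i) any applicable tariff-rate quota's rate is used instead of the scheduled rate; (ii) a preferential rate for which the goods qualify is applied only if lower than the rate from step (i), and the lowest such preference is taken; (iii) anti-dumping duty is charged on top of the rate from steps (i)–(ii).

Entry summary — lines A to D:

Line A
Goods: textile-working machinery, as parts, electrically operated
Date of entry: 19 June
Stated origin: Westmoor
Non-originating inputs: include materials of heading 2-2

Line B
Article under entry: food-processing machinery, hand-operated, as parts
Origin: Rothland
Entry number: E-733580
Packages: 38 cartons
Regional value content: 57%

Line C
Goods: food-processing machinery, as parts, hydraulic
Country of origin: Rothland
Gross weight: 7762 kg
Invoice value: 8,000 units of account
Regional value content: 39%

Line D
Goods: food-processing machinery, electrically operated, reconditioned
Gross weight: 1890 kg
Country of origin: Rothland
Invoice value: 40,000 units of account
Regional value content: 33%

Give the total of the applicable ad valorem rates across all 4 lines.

78%

Line A: textile-working → 2-2; electrically operated → 2-2-2; as parts → 2-2-2-1. Scheduled 31%. Westmoor agreement on 2-2-1: 2-2-2-1 not covered. → 31%.
Line B: food-processing → 2-1; hand-operated → 2-1-3; as parts → 2-1-3-2. Scheduled 5%. Rothland agreement on 2-1-3: RVC ≥ 50% → 3% available; preferential 3%. → 3%.
Line C: food-processing → 2-1; hydraulic → 2-1-4; as parts → 2-1-4-3. Scheduled 12%. Rothland agreement on 2-1-3: 2-1-4-3 not covered. → 12%.
Line D: food-processing → 2-1; electrically operated → 2-1-1; reconditioned → 2-1-1-1. Scheduled 22%. quota on 2-1-1 exhausted → over-quota 32%; Rothland agreement on 2-1-3: 2-1-1-1 not covered. → 32%.
Sum: 31% + 3% + 12% + 32% = 78%.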